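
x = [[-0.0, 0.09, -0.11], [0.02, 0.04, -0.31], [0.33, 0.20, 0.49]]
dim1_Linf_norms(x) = [0.11, 0.31, 0.49]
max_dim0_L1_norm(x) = 0.91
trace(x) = 0.53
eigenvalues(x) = [(-0.06+0j), (0.29+0.25j), (0.29-0.25j)]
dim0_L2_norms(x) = [0.33, 0.22, 0.59]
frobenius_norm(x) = 0.71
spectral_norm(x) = 0.67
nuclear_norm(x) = 0.96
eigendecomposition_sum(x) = [[-0.04-0.00j, (0.02-0j), (0.01-0j)],[(0.04+0j), -0.02+0.00j, -0.01+0.00j],[0.01+0.00j, -0.01+0.00j, (-0+0j)]] + [[(0.02+0.09j),(0.03+0.07j),(-0.06+0.09j)], [(-0.01+0.19j),0.03+0.15j,(-0.15+0.15j)], [(0.16-0.14j),0.10-0.15j,(0.25+0.01j)]] + [[0.02-0.09j,(0.03-0.07j),(-0.06-0.09j)],[(-0.01-0.19j),0.03-0.15j,-0.15-0.15j],[(0.16+0.14j),(0.1+0.15j),(0.25-0.01j)]]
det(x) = -0.01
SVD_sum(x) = [[-0.03, -0.02, -0.06],[-0.11, -0.06, -0.22],[0.27, 0.15, 0.53]] + [[0.07, 0.07, -0.05], [0.11, 0.12, -0.09], [0.05, 0.06, -0.04]] + [[-0.03, 0.04, 0.01], [0.02, -0.02, -0.0], [0.0, -0.0, -0.0]]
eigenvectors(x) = [[0.71+0.00j, (-0.16+0.28j), -0.16-0.28j], [-0.69+0.00j, (-0.43+0.45j), (-0.43-0.45j)], [(-0.18+0j), (0.71+0j), (0.71-0j)]]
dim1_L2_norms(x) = [0.14, 0.31, 0.62]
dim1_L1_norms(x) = [0.2, 0.37, 1.02]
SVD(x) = [[-0.11, -0.47, 0.88],[-0.37, -0.8, -0.48],[0.92, -0.38, -0.09]] @ diag([0.6699243235499829, 0.23489157534097563, 0.0576831738892086]) @ [[0.44, 0.24, 0.86], [-0.6, -0.64, 0.48], [-0.67, 0.73, 0.14]]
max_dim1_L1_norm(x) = 1.02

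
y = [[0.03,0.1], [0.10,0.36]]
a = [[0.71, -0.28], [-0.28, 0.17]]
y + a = [[0.74, -0.18], [-0.18, 0.53]]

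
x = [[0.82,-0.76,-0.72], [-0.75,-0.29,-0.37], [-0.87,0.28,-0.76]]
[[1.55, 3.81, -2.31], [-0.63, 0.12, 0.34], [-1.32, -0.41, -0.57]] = x @ [[1.14, 1.41, -1.34], [-0.90, -1.84, -0.42], [0.10, -1.75, 2.13]]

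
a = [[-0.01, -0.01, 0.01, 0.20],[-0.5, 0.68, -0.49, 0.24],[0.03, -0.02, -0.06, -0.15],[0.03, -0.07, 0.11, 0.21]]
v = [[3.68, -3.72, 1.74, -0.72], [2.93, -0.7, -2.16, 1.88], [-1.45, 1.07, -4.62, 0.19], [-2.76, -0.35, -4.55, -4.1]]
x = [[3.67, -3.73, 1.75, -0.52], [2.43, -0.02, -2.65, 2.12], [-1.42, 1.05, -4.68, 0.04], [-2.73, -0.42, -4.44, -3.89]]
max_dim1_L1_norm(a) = 1.91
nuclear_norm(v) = 18.40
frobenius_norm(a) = 1.07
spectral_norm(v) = 8.52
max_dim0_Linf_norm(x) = 4.68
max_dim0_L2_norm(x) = 7.19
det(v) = 69.60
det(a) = 0.00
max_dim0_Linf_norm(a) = 0.68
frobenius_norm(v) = 10.87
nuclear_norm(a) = 1.41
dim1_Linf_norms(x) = [3.73, 2.65, 4.68, 4.44]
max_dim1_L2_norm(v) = 6.73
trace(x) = -4.92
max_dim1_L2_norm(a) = 1.01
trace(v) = -5.74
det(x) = 61.18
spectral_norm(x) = 8.43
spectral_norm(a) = 1.01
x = a + v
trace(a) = 0.82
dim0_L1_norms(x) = [10.25, 5.22, 13.52, 6.57]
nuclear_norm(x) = 18.18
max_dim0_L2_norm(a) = 0.68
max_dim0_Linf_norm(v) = 4.62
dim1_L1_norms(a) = [0.23, 1.91, 0.26, 0.42]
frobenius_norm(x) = 10.75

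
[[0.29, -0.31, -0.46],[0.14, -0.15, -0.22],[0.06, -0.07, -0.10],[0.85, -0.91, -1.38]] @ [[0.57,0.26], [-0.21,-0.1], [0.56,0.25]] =[[-0.03, -0.01], [-0.01, -0.00], [-0.01, -0.00], [-0.1, -0.03]]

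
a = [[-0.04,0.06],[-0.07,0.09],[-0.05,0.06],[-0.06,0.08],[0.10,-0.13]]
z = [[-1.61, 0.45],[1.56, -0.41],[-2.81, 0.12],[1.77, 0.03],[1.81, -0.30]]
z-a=[[-1.57, 0.39],[1.63, -0.50],[-2.76, 0.06],[1.83, -0.05],[1.71, -0.17]]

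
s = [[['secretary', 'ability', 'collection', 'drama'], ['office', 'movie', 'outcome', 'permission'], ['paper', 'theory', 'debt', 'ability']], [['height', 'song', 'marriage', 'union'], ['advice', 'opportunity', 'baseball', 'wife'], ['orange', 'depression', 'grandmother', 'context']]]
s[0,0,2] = 'collection'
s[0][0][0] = 'secretary'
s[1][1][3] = 'wife'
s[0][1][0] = 'office'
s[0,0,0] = 'secretary'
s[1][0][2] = 'marriage'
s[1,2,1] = 'depression'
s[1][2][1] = 'depression'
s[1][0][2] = 'marriage'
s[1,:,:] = [['height', 'song', 'marriage', 'union'], ['advice', 'opportunity', 'baseball', 'wife'], ['orange', 'depression', 'grandmother', 'context']]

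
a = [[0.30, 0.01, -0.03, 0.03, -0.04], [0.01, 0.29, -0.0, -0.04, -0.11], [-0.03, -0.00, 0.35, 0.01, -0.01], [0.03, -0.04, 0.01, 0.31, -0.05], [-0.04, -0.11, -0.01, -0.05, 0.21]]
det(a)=0.001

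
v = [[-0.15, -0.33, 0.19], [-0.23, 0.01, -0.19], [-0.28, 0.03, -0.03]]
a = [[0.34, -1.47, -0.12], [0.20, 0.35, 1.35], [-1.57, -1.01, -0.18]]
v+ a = [[0.19,  -1.80,  0.07], [-0.03,  0.36,  1.16], [-1.85,  -0.98,  -0.21]]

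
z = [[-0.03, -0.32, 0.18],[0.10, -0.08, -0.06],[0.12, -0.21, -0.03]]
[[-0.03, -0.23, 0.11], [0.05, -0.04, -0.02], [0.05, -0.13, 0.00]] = z@[[0.68, 0.14, 0.19], [0.14, 0.70, 0.01], [0.19, 0.01, 0.64]]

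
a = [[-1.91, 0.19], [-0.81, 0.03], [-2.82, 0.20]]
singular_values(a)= [3.51, 0.06]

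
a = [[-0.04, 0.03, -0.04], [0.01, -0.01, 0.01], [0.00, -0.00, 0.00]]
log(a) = [[-3.58+3.14j, -2.05+0.00j, 42.47+3.14j], [-0.68+0.00j, -5.63+3.14j, -0.68-0.00j], [0j, 0.00+0.00j, (-46.05+0j)]]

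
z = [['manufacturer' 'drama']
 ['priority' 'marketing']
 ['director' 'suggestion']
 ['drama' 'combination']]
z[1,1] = 'marketing'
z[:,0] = ['manufacturer', 'priority', 'director', 'drama']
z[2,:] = ['director', 'suggestion']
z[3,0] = 'drama'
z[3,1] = 'combination'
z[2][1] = 'suggestion'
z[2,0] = 'director'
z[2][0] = 'director'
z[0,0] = 'manufacturer'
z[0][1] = 'drama'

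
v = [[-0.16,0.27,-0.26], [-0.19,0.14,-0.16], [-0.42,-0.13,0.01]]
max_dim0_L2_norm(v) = 0.49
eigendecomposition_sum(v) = [[-0.21,0.09,-0.12], [-0.21,0.09,-0.12], [-0.34,0.15,-0.2]] + [[-0.0, 0.00, -0.0], [0.00, -0.0, 0.00], [0.0, -0.00, 0.00]] + [[0.05, 0.18, -0.14], [0.01, 0.05, -0.04], [-0.08, -0.27, 0.21]]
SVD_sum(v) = [[-0.28,0.11,-0.16],[-0.23,0.09,-0.13],[-0.25,0.1,-0.14]] + [[0.12, 0.16, -0.10], [0.04, 0.05, -0.03], [-0.17, -0.23, 0.15]] + [[-0.0, 0.0, 0.0],[0.00, -0.00, -0.00],[-0.00, 0.0, 0.0]]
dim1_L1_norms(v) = [0.69, 0.49, 0.56]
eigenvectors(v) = [[0.46, 0.18, -0.54], [0.45, -0.63, -0.16], [0.76, -0.76, 0.82]]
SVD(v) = [[-0.64, -0.57, -0.52], [-0.52, -0.18, 0.84], [-0.57, 0.80, -0.18]] @ diag([0.5307055891033554, 0.3989379897534368, 0.00024088575577797252]) @ [[0.83, -0.32, 0.46],[-0.53, -0.71, 0.46],[0.18, -0.63, -0.76]]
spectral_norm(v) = 0.53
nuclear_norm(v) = 0.93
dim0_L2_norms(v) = [0.49, 0.33, 0.31]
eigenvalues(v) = [-0.32, -0.0, 0.31]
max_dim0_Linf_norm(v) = 0.42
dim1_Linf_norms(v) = [0.27, 0.19, 0.42]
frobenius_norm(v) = 0.66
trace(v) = -0.01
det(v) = 0.00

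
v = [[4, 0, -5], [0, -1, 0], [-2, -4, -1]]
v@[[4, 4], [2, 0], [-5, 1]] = [[41, 11], [-2, 0], [-11, -9]]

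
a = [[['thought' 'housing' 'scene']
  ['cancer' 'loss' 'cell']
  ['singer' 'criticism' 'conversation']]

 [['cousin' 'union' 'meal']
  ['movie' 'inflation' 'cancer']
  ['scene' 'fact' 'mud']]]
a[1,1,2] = 'cancer'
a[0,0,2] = 'scene'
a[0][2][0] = 'singer'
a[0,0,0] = 'thought'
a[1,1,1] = 'inflation'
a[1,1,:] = ['movie', 'inflation', 'cancer']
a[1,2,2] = 'mud'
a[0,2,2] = 'conversation'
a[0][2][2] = 'conversation'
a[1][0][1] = 'union'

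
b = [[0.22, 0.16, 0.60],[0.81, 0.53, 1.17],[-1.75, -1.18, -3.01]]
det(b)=-0.002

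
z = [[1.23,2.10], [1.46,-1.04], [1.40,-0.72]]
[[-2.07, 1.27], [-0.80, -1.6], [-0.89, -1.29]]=z @ [[-0.88, -0.47], [-0.47, 0.88]]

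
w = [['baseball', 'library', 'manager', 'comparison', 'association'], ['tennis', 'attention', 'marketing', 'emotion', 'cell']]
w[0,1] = 'library'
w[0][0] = 'baseball'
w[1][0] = 'tennis'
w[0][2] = 'manager'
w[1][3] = 'emotion'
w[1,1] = 'attention'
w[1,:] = ['tennis', 'attention', 'marketing', 'emotion', 'cell']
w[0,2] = 'manager'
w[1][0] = 'tennis'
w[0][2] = 'manager'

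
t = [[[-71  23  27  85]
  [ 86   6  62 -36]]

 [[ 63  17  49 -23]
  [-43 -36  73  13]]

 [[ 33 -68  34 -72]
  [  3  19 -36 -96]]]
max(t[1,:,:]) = 73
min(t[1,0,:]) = -23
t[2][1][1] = 19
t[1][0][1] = 17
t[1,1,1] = -36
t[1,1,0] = -43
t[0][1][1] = 6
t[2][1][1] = 19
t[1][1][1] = -36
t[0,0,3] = 85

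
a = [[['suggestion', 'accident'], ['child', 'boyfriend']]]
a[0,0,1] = 'accident'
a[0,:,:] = [['suggestion', 'accident'], ['child', 'boyfriend']]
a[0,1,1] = 'boyfriend'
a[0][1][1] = 'boyfriend'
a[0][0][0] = 'suggestion'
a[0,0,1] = 'accident'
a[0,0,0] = 'suggestion'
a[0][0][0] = 'suggestion'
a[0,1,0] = 'child'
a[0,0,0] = 'suggestion'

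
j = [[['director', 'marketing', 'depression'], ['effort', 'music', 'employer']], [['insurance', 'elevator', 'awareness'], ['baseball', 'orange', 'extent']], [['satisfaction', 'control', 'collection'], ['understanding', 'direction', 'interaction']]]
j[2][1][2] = 'interaction'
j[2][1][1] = 'direction'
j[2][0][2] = 'collection'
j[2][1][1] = 'direction'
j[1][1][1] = 'orange'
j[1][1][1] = 'orange'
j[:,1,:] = [['effort', 'music', 'employer'], ['baseball', 'orange', 'extent'], ['understanding', 'direction', 'interaction']]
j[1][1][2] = 'extent'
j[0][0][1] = 'marketing'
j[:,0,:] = [['director', 'marketing', 'depression'], ['insurance', 'elevator', 'awareness'], ['satisfaction', 'control', 'collection']]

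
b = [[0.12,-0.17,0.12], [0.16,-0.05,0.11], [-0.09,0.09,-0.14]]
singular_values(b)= [0.35, 0.08, 0.04]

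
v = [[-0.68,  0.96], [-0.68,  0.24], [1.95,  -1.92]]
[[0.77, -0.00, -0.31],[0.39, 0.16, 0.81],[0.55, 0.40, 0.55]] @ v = [[-1.13, 1.33], [1.21, -1.14], [0.43, -0.43]]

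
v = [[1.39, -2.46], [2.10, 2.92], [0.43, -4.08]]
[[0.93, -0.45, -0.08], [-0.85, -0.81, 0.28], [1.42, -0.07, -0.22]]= v@[[0.07, -0.36, 0.05],  [-0.34, -0.02, 0.06]]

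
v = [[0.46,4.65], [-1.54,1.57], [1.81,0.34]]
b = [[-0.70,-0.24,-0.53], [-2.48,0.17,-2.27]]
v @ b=[[-11.85, 0.68, -10.80], [-2.82, 0.64, -2.75], [-2.11, -0.38, -1.73]]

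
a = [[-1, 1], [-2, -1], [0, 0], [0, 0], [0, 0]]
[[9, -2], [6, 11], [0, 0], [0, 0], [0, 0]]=a @[[-5, -3], [4, -5]]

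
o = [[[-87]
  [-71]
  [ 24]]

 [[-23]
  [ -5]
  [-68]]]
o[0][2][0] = 24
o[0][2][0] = 24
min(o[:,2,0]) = -68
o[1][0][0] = -23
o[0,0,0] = -87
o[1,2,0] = -68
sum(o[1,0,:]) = -23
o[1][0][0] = -23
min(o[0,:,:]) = -87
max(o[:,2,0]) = 24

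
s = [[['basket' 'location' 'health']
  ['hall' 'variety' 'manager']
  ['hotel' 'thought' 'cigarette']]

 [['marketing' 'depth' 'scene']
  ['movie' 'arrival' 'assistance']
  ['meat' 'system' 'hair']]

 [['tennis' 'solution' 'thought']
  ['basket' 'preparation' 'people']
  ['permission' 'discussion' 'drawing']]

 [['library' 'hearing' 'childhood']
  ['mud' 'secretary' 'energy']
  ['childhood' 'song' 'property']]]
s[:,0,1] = ['location', 'depth', 'solution', 'hearing']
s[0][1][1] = 'variety'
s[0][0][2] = 'health'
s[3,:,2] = ['childhood', 'energy', 'property']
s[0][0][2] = 'health'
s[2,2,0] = 'permission'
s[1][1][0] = 'movie'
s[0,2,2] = 'cigarette'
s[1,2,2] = 'hair'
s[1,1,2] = 'assistance'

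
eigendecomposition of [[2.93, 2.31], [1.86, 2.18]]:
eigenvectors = [[0.8, -0.68], [0.60, 0.73]]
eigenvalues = [4.66, 0.45]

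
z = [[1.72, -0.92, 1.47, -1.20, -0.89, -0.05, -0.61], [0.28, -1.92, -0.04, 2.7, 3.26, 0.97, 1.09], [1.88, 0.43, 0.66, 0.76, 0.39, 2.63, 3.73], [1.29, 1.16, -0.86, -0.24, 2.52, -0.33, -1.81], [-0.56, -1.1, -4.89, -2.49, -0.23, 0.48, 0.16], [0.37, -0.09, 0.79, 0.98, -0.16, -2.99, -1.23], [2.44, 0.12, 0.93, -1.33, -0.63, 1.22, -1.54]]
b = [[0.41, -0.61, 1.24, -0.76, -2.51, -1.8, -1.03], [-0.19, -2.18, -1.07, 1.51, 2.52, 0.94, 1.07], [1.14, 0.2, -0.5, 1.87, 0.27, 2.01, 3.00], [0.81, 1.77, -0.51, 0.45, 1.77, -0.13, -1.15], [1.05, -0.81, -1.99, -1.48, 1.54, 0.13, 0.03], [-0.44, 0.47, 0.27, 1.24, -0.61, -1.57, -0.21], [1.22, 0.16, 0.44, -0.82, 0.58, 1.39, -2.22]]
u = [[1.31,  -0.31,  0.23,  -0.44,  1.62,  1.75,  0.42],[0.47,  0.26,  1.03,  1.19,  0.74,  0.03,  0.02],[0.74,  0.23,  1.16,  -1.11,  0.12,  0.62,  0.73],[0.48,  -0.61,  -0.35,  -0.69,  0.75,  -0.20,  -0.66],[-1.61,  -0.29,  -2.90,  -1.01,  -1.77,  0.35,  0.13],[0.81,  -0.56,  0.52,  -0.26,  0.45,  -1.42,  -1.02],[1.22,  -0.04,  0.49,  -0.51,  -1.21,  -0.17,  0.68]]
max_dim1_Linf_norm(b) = 3.0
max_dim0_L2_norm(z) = 5.36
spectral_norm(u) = 4.66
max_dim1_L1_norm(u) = 8.06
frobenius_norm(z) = 11.34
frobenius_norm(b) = 9.03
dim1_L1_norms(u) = [6.08, 3.74, 4.71, 3.74, 8.06, 5.04, 4.32]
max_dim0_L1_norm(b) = 9.8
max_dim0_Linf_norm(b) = 3.0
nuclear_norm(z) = 26.52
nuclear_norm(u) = 13.12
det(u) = -0.00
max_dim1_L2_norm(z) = 5.65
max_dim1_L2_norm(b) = 4.27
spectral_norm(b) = 6.11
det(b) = 229.69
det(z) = 2364.27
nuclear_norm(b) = 20.44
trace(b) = -4.07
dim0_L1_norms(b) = [5.26, 6.2, 6.02, 8.13, 9.8, 7.97, 8.71]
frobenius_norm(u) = 6.44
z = u + b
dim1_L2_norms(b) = [3.64, 4.07, 4.27, 2.95, 3.21, 2.21, 3.09]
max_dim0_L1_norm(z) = 10.17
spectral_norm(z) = 6.36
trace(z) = -4.54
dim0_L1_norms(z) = [8.54, 5.74, 9.64, 9.7, 8.08, 8.67, 10.17]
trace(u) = -0.47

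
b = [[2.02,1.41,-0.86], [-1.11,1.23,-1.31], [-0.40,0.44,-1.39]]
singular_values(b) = [2.78, 2.35, 0.57]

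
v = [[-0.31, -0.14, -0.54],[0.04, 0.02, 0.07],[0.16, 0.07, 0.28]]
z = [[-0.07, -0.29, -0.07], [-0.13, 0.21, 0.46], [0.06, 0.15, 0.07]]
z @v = [[-0.00,-0.0,-0.00], [0.12,0.05,0.21], [-0.0,-0.0,-0.0]]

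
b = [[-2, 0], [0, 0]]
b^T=[[-2, 0], [0, 0]]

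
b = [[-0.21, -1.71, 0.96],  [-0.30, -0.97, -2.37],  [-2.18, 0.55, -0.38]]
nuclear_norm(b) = 6.79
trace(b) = -1.56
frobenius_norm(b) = 3.97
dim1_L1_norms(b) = [2.88, 3.64, 3.11]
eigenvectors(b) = [[(-0.26-0.5j),-0.26+0.50j,-0.50+0.00j], [(-0.22+0.5j),(-0.22-0.5j),(-0.79+0j)], [0.62+0.00j,0.62-0.00j,(-0.36+0j)]]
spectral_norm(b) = 2.72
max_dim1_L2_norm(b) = 2.58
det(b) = -11.18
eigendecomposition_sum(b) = [[0.25+0.74j, (-0.5-0.29j), 0.76-0.40j], [(0.41-0.63j), 0.08+0.55j, (-0.75-0.33j)], [-0.84-0.13j, (0.53-0.34j), (0.01+0.93j)]] + [[(0.25-0.74j), (-0.5+0.29j), (0.76+0.4j)], [0.41+0.63j, (0.08-0.55j), -0.75+0.33j], [-0.84+0.13j, (0.53+0.34j), (0.01-0.93j)]] + [[-0.70-0.00j, -0.72-0.00j, -0.55+0.00j], [(-1.11-0j), (-1.13-0j), (-0.87+0j)], [-0.50-0.00j, (-0.51-0j), (-0.39+0j)]]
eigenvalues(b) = [(0.33+2.22j), (0.33-2.22j), (-2.23+0j)]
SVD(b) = [[0.25, -0.35, -0.9], [-0.84, -0.54, -0.02], [-0.48, 0.76, -0.43]] @ diag([2.720693998571813, 2.2049920933317244, 1.8635273098293728]) @ [[0.46,0.04,0.89], [-0.64,0.7,0.3], [0.61,0.71,-0.35]]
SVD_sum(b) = [[0.31, 0.03, 0.6],[-1.05, -0.1, -2.02],[-0.61, -0.06, -1.17]] + [[0.50, -0.55, -0.23], [0.77, -0.84, -0.36], [-1.08, 1.18, 0.50]] + [[-1.02,-1.19,0.59], [-0.02,-0.02,0.01], [-0.49,-0.57,0.28]]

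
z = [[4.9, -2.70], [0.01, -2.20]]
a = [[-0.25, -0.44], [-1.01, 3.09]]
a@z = [[-1.23, 1.64], [-4.92, -4.07]]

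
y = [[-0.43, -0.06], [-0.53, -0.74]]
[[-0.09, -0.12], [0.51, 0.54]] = y @ [[0.33,0.42],[-0.93,-1.03]]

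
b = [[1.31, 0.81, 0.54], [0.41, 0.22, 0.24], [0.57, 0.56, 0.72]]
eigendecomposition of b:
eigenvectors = [[-0.81, -0.51, 0.37],[-0.27, 0.0, -0.86],[-0.51, 0.86, 0.35]]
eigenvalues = [1.92, 0.39, -0.05]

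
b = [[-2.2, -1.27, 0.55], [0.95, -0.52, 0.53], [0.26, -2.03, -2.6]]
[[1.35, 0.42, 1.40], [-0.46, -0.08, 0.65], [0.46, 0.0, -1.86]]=b@[[-0.53,-0.14,-0.13], [-0.18,-0.07,-0.43], [-0.09,0.04,1.04]]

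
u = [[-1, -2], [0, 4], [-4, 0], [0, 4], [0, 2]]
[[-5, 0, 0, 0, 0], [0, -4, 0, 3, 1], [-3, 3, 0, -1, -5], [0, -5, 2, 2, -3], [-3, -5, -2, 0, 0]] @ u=[[5, 10], [0, -2], [3, 4], [-8, -18], [11, -14]]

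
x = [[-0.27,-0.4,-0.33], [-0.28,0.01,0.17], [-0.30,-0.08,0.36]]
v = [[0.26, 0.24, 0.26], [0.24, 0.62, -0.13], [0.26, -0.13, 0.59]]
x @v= [[-0.25, -0.27, -0.21], [-0.03, -0.08, 0.03], [-0.00, -0.17, 0.14]]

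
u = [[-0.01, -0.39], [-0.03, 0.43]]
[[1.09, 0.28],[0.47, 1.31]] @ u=[[-0.02, -0.30], [-0.04, 0.38]]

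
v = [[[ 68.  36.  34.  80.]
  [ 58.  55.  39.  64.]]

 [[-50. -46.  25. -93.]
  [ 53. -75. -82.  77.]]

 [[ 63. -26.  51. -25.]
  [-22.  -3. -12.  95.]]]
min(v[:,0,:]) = -93.0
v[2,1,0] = -22.0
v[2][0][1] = -26.0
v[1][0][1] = -46.0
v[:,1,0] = [58.0, 53.0, -22.0]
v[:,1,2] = [39.0, -82.0, -12.0]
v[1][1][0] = 53.0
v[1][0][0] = -50.0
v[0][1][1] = 55.0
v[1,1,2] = -82.0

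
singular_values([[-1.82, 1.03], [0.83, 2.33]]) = [2.55, 2.0]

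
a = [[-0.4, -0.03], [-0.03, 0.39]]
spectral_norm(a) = 0.40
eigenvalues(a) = [-0.4, 0.39]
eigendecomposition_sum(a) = [[-0.4,-0.02], [-0.02,-0.00]] + [[0.00, -0.01], [-0.01, 0.39]]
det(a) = -0.16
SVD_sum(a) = [[-0.4, -0.02], [-0.02, -0.00]] + [[0.00, -0.01], [-0.01, 0.39]]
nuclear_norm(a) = 0.79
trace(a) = -0.01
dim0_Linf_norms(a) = [0.4, 0.39]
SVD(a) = [[-1.00, -0.04],[-0.04, 1.00]] @ diag([0.4011376023555452, 0.3911376023555451]) @ [[1.00, 0.04], [-0.04, 1.0]]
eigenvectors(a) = [[-1.0, 0.04], [-0.04, -1.0]]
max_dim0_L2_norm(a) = 0.4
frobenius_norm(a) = 0.56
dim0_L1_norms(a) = [0.43, 0.42]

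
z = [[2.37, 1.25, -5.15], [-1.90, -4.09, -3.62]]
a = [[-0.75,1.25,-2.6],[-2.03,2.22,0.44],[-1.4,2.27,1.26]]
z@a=[[2.9, -5.95, -12.10], [14.8, -19.67, -1.42]]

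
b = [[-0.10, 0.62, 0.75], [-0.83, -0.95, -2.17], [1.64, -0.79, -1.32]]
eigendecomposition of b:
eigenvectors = [[0.01-0.28j, 0.01+0.28j, (-0.33+0j)],  [(0.83+0j), 0.83-0.00j, (0.64+0j)],  [(-0.46-0.12j), -0.46+0.12j, 0.69+0.00j]]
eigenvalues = [(0.24+0.6j), (0.24-0.6j), (-2.85+0j)]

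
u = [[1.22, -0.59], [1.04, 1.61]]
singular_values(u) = [1.93, 1.34]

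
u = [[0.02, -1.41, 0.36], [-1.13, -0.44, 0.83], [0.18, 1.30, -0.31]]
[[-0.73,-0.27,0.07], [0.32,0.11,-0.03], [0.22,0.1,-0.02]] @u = [[0.30, 1.24, -0.51],[-0.12, -0.54, 0.22],[-0.11, -0.38, 0.17]]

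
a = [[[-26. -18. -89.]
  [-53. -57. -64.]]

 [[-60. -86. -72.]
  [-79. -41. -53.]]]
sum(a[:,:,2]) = -278.0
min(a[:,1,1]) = -57.0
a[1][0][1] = -86.0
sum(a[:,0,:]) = -351.0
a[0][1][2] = -64.0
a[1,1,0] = -79.0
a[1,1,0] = -79.0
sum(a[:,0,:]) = -351.0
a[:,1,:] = [[-53.0, -57.0, -64.0], [-79.0, -41.0, -53.0]]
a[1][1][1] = -41.0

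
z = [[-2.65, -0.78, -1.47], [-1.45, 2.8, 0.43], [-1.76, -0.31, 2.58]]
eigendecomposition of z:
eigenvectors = [[(-0.93+0j), -0.13-0.06j, (-0.13+0.06j)], [(-0.2+0j), 0.95+0.00j, 0.95-0.00j], [(-0.29+0j), -0.00+0.27j, (-0-0.27j)]]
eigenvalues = [(-3.28+0j), (3+0.22j), (3-0.22j)]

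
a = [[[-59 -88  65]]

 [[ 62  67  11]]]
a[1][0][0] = 62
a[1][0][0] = 62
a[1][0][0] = 62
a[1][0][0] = 62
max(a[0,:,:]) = 65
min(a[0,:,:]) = -88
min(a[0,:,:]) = -88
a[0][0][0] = -59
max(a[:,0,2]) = 65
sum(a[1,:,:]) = 140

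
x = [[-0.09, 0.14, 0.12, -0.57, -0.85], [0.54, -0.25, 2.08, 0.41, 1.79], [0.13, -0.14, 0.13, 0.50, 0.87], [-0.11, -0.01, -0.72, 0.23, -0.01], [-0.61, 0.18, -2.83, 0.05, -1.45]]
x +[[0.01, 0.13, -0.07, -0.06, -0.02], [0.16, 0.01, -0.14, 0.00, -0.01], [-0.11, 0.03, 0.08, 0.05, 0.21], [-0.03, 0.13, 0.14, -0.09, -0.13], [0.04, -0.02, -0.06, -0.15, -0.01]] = [[-0.08, 0.27, 0.05, -0.63, -0.87], [0.7, -0.24, 1.94, 0.41, 1.78], [0.02, -0.11, 0.21, 0.55, 1.08], [-0.14, 0.12, -0.58, 0.14, -0.14], [-0.57, 0.16, -2.89, -0.1, -1.46]]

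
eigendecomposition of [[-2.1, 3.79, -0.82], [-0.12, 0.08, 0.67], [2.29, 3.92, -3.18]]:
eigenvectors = [[(0.26+0.58j), 0.26-0.58j, 0.44+0.00j], [-0.13-0.04j, (-0.13+0.04j), 0.51+0.00j], [0.76+0.00j, 0.76-0.00j, (0.74+0j)]]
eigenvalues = [(-3.07+1.51j), (-3.07-1.51j), (0.94+0j)]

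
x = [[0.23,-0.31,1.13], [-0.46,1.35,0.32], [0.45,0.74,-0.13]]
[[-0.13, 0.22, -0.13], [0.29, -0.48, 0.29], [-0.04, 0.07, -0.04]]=x @ [[-0.29,0.49,-0.29], [0.12,-0.20,0.12], [-0.02,0.04,-0.02]]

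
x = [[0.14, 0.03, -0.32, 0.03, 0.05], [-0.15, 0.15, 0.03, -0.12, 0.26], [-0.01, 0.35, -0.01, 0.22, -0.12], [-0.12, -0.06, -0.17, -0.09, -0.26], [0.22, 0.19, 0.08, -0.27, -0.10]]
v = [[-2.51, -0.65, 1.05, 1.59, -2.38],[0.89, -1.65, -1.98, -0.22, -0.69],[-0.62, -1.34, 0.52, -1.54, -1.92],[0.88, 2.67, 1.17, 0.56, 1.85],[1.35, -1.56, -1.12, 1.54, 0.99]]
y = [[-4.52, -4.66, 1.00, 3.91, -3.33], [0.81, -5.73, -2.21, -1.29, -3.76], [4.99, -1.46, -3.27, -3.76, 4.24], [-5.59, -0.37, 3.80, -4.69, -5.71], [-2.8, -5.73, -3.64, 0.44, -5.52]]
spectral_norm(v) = 5.19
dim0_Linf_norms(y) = [5.59, 5.73, 3.8, 4.69, 5.71]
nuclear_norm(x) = 1.89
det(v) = 32.35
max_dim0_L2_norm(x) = 0.43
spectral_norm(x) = 0.45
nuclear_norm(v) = 13.77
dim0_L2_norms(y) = [9.22, 9.47, 6.65, 7.3, 10.31]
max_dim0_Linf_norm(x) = 0.35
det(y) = -4573.82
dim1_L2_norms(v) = [4.0, 2.82, 2.92, 3.61, 2.98]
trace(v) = -2.09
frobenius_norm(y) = 19.46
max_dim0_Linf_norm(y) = 5.73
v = x @ y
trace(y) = -23.73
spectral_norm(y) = 14.65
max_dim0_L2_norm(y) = 10.31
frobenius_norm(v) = 7.37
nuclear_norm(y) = 36.24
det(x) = -0.01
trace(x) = 0.09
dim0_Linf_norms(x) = [0.22, 0.35, 0.32, 0.27, 0.26]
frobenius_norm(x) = 0.86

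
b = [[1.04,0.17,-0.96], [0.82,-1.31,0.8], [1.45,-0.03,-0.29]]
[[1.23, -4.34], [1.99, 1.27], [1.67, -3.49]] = b@[[1.07, -1.98], [-1.03, -0.85], [-0.3, 2.23]]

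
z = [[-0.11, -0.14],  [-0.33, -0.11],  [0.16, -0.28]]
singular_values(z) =[0.38, 0.33]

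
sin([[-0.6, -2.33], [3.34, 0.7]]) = [[-1.42, -6.44], [9.23, 2.17]]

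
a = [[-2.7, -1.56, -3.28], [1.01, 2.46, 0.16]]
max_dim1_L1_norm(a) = 7.54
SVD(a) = [[-0.92, 0.4], [0.4, 0.92]] @ diag([4.851686543989769, 2.010083997963422]) @ [[0.59, 0.5, 0.63], [-0.07, 0.82, -0.57]]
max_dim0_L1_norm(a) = 4.02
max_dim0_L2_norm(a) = 3.28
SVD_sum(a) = [[-2.64, -2.21, -2.82], [1.14, 0.95, 1.22]] + [[-0.06, 0.65, -0.46], [-0.13, 1.51, -1.06]]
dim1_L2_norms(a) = [4.53, 2.66]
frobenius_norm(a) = 5.25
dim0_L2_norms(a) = [2.88, 2.91, 3.28]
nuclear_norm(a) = 6.86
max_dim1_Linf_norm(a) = 3.28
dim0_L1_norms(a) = [3.71, 4.02, 3.44]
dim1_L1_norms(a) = [7.54, 3.63]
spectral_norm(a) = 4.85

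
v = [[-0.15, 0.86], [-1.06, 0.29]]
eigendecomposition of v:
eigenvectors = [[-0.15+0.65j, -0.15-0.65j], [(-0.74+0j), -0.74-0.00j]]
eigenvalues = [(0.07+0.93j), (0.07-0.93j)]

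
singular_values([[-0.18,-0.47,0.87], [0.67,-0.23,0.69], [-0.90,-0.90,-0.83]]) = [1.7, 1.09, 0.44]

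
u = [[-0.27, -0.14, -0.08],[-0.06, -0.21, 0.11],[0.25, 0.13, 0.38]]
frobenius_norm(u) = 0.62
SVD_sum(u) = [[-0.19, -0.10, -0.18], [-0.03, -0.02, -0.03], [0.30, 0.17, 0.3]] + [[-0.03, -0.08, 0.08], [-0.07, -0.16, 0.16], [-0.03, -0.07, 0.06]] + [[-0.05, 0.05, 0.02], [0.04, -0.03, -0.02], [-0.03, 0.02, 0.01]]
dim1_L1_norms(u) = [0.49, 0.38, 0.76]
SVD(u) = [[-0.52, -0.42, 0.74], [-0.08, -0.84, -0.54], [0.85, -0.34, 0.40]] @ diag([0.5429473575621464, 0.2796845175523337, 0.09738961729979763]) @ [[0.66, 0.37, 0.65], [0.28, 0.68, -0.67], [-0.70, 0.63, 0.35]]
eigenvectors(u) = [[0.17, 0.72, -0.71], [-0.20, 0.60, 0.68], [-0.97, -0.35, 0.18]]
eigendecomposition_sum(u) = [[-0.02,-0.01,-0.07],[0.03,0.01,0.08],[0.14,0.05,0.38]] + [[-0.18, -0.19, 0.01], [-0.15, -0.16, 0.01], [0.09, 0.10, -0.00]] + [[-0.06, 0.06, -0.02], [0.06, -0.06, 0.02], [0.02, -0.02, 0.01]]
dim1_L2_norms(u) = [0.31, 0.24, 0.47]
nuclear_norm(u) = 0.92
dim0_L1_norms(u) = [0.58, 0.48, 0.57]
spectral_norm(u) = 0.54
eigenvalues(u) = [0.36, -0.35, -0.12]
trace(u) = -0.10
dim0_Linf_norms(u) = [0.27, 0.21, 0.38]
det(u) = 0.01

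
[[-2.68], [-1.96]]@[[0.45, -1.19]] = [[-1.21, 3.19], [-0.88, 2.33]]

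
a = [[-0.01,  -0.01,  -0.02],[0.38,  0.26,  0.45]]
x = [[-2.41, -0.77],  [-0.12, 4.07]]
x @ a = [[-0.27,  -0.18,  -0.3], [1.55,  1.06,  1.83]]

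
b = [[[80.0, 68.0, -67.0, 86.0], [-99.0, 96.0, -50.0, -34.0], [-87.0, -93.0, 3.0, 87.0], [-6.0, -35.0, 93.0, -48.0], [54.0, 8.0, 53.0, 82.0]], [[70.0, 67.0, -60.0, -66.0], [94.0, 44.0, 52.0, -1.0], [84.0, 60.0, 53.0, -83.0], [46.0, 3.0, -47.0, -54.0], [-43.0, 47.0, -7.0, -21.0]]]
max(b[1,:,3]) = -1.0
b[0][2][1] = -93.0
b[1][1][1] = 44.0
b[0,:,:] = [[80.0, 68.0, -67.0, 86.0], [-99.0, 96.0, -50.0, -34.0], [-87.0, -93.0, 3.0, 87.0], [-6.0, -35.0, 93.0, -48.0], [54.0, 8.0, 53.0, 82.0]]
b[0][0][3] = 86.0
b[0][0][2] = -67.0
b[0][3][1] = -35.0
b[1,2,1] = 60.0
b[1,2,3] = -83.0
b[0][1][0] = -99.0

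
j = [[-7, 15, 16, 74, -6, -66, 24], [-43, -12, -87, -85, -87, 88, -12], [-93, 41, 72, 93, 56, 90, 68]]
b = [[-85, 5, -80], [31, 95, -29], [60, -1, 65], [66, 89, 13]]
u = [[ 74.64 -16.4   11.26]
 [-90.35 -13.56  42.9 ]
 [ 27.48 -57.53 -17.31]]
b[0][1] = 5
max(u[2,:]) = 27.48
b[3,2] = 13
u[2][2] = -17.31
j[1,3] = -85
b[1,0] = 31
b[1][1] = 95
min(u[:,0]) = -90.35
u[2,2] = -17.31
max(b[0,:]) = 5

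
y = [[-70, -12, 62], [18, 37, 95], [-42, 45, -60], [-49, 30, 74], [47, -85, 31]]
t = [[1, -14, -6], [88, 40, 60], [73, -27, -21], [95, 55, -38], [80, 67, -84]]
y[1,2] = 95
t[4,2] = -84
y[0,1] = -12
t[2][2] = -21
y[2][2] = -60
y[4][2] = 31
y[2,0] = -42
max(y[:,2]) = 95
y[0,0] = -70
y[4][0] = 47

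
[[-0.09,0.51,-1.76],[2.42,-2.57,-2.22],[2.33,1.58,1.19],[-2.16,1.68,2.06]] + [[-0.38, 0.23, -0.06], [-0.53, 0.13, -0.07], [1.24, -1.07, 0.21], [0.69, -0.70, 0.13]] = [[-0.47, 0.74, -1.82], [1.89, -2.44, -2.29], [3.57, 0.51, 1.40], [-1.47, 0.98, 2.19]]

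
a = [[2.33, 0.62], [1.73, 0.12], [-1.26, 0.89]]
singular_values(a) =[3.17, 1.08]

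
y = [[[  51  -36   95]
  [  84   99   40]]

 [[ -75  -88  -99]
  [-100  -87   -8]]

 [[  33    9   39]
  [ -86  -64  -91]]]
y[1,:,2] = [-99, -8]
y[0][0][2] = 95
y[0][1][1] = 99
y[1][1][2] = -8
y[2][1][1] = -64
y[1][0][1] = -88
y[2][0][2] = 39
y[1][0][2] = -99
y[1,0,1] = -88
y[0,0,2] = 95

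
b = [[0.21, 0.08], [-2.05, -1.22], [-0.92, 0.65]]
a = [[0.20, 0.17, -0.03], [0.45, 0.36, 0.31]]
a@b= [[-0.28, -0.21],[-0.93, -0.20]]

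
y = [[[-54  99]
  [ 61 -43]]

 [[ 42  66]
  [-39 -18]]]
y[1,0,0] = 42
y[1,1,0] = -39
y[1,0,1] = 66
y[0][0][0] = -54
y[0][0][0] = -54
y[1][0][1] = 66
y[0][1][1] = -43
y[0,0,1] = 99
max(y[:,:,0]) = 61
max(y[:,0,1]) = 99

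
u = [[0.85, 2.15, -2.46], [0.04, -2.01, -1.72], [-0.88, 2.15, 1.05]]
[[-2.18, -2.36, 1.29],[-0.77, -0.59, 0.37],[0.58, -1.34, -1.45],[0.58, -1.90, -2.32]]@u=[[-3.08, 2.83, 10.78], [-1.00, 0.33, 3.3], [1.72, 0.82, -0.64], [2.46, 0.08, -0.59]]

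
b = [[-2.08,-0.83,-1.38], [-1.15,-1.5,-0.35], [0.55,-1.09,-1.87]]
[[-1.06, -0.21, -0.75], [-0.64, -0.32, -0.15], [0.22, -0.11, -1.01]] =b @ [[0.49,0.05,0.0],[0.05,0.18,-0.03],[0.00,-0.03,0.56]]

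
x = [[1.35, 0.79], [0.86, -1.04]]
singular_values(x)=[1.61, 1.29]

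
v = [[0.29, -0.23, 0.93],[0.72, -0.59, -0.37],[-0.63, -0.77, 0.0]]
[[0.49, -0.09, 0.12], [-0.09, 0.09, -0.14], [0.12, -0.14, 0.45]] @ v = [[0.0,-0.15,0.49],[0.13,0.08,-0.12],[-0.35,-0.29,0.16]]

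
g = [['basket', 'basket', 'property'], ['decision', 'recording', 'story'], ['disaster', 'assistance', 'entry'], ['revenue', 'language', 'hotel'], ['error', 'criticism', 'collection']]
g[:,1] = ['basket', 'recording', 'assistance', 'language', 'criticism']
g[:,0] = ['basket', 'decision', 'disaster', 'revenue', 'error']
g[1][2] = 'story'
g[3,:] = ['revenue', 'language', 'hotel']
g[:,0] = ['basket', 'decision', 'disaster', 'revenue', 'error']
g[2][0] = 'disaster'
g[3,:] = ['revenue', 'language', 'hotel']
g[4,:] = ['error', 'criticism', 'collection']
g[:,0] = ['basket', 'decision', 'disaster', 'revenue', 'error']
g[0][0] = 'basket'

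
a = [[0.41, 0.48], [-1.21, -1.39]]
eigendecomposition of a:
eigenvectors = [[0.75, -0.33], [-0.66, 0.94]]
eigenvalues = [-0.01, -0.97]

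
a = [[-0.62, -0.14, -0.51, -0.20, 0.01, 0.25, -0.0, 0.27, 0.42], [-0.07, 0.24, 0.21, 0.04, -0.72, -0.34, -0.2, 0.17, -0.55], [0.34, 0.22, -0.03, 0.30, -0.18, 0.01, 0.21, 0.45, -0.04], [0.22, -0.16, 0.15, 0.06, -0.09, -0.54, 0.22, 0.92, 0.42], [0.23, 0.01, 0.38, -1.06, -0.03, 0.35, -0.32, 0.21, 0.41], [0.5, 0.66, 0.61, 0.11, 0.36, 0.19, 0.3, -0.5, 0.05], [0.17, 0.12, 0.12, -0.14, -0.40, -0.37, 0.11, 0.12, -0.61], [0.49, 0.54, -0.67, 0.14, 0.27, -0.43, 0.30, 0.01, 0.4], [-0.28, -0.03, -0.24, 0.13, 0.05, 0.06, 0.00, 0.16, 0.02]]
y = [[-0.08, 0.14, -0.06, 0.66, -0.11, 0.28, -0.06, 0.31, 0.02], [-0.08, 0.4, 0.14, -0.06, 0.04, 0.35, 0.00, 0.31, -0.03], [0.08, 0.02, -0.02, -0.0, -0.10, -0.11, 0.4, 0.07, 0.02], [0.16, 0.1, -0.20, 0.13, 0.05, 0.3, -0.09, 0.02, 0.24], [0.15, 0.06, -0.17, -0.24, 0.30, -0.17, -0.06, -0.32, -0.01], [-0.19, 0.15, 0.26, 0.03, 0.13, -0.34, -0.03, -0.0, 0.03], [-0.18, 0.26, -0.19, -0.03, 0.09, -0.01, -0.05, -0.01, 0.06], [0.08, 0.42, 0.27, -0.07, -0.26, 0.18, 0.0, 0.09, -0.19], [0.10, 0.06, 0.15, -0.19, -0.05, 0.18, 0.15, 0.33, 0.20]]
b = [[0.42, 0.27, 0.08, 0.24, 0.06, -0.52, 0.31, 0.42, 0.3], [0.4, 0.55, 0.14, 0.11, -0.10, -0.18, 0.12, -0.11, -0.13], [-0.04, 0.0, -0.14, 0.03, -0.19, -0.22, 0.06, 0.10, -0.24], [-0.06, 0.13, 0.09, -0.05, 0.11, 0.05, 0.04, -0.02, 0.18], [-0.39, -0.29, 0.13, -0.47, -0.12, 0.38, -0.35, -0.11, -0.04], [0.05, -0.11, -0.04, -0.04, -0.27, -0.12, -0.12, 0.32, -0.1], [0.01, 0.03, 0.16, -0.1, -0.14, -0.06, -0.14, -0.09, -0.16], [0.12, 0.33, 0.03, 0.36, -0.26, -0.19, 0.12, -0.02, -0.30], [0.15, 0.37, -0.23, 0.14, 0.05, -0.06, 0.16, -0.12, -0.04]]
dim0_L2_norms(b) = [0.73, 0.86, 0.39, 0.67, 0.49, 0.75, 0.56, 0.58, 0.57]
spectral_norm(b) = 1.49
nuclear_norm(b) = 4.14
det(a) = 0.02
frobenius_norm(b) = 1.91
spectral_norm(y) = 1.08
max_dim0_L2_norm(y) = 0.75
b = y @ a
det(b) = 0.00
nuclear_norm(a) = 8.02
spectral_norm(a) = 1.58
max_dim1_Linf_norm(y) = 0.66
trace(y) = 0.63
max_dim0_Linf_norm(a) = 1.06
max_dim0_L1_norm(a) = 2.92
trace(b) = 0.34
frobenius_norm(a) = 3.15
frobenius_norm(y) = 1.72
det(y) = 0.00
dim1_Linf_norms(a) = [0.62, 0.72, 0.45, 0.92, 1.06, 0.66, 0.61, 0.67, 0.28]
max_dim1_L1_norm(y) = 1.72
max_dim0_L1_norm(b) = 2.08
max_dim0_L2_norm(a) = 1.22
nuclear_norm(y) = 4.38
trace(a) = -0.05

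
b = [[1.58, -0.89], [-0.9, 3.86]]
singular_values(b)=[4.17, 1.27]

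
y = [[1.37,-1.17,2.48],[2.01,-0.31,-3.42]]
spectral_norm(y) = 4.34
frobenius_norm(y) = 5.02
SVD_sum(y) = [[-0.53, -0.15, 2.07], [0.93, 0.27, -3.65]] + [[1.90, -1.02, 0.41], [1.08, -0.58, 0.23]]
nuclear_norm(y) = 6.87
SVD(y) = [[-0.49, 0.87], [0.87, 0.49]] @ diag([4.344050107317748, 2.521513169728182]) @ [[0.25, 0.07, -0.97], [0.87, -0.46, 0.19]]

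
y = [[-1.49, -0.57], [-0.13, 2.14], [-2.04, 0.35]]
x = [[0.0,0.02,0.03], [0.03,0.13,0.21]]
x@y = [[-0.06, 0.05], [-0.49, 0.33]]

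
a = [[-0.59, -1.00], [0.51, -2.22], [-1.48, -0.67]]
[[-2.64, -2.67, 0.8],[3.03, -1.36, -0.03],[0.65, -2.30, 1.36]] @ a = [[-0.99,8.03], [-2.44,0.01], [-3.57,3.54]]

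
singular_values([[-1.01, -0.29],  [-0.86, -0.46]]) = [1.43, 0.15]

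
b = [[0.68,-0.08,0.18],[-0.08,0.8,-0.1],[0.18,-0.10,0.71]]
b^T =[[0.68, -0.08, 0.18], [-0.08, 0.8, -0.10], [0.18, -0.10, 0.71]]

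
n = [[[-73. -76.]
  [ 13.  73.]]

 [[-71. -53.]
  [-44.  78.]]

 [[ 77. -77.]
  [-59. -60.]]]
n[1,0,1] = -53.0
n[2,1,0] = -59.0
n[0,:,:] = [[-73.0, -76.0], [13.0, 73.0]]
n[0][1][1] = 73.0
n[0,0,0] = -73.0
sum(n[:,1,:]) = 1.0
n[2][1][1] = -60.0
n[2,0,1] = -77.0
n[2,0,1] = -77.0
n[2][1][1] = -60.0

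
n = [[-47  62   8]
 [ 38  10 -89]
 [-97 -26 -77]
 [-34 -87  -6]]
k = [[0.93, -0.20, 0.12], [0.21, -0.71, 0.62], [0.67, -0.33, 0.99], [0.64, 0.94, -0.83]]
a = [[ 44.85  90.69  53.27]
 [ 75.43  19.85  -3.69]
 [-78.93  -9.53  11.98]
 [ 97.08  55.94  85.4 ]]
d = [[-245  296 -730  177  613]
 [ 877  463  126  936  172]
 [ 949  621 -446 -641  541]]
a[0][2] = 53.27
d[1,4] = 172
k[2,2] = 0.993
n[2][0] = -97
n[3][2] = -6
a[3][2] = 85.4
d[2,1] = 621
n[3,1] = -87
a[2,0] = -78.93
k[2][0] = 0.666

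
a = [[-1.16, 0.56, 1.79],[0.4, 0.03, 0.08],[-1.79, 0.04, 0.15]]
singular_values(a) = [2.57, 1.28, 0.0]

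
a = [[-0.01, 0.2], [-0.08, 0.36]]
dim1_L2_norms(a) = [0.2, 0.37]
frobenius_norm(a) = 0.42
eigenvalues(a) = [0.04, 0.31]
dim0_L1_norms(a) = [0.09, 0.56]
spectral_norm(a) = 0.42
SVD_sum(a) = [[-0.04, 0.2], [-0.07, 0.36]] + [[0.03, 0.00], [-0.01, -0.00]]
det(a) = 0.01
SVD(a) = [[-0.47, -0.88],[-0.88, 0.47]] @ diag([0.4185958516979169, 0.029622844922382468]) @ [[0.18, -0.98], [-0.98, -0.18]]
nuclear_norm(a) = 0.45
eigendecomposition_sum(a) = [[0.05,-0.03], [0.01,-0.01]] + [[-0.06, 0.23], [-0.09, 0.37]]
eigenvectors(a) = [[-0.97, -0.53],[-0.24, -0.85]]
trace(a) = 0.35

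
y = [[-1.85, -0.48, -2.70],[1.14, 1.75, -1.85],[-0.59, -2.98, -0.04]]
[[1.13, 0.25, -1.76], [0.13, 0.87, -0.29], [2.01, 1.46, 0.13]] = y @ [[0.37,0.85,0.51], [-0.74,-0.65,-0.15], [-0.54,-0.56,0.33]]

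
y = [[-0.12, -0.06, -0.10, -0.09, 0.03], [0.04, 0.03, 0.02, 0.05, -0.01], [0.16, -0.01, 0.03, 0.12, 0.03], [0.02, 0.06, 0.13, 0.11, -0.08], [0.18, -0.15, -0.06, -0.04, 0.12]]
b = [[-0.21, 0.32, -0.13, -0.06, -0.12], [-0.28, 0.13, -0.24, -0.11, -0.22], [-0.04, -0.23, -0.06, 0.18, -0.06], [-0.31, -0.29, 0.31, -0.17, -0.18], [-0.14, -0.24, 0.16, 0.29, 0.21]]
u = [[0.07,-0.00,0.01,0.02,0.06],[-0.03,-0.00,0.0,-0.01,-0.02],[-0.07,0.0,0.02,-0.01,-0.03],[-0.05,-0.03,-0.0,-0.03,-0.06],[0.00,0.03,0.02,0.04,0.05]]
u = y @ b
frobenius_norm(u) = 0.17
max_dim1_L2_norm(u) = 0.09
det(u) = -0.00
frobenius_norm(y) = 0.45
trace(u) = 0.11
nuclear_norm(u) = 0.26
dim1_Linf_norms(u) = [0.07, 0.03, 0.07, 0.06, 0.05]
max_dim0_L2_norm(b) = 0.56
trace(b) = -0.10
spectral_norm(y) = 0.31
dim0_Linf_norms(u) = [0.07, 0.03, 0.02, 0.04, 0.06]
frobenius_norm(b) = 1.03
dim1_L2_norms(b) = [0.43, 0.46, 0.31, 0.58, 0.48]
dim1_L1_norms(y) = [0.4, 0.15, 0.35, 0.4, 0.55]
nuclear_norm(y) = 0.72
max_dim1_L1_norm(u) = 0.17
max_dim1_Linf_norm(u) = 0.07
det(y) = -0.00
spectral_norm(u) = 0.16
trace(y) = 0.17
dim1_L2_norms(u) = [0.09, 0.04, 0.08, 0.09, 0.07]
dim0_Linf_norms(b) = [0.31, 0.32, 0.31, 0.29, 0.22]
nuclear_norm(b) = 1.99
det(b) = -0.00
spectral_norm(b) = 0.71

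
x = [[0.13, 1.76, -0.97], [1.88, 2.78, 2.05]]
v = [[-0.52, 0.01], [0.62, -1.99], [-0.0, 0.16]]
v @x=[[-0.05, -0.89, 0.52],[-3.66, -4.44, -4.68],[0.30, 0.44, 0.33]]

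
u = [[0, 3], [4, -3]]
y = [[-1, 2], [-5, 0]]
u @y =[[-15, 0], [11, 8]]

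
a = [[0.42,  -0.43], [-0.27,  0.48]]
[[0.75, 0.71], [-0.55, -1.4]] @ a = [[0.12, 0.02], [0.15, -0.44]]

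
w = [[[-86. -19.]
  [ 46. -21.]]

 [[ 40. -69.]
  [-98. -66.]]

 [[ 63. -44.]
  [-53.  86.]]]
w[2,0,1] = -44.0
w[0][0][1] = -19.0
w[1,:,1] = [-69.0, -66.0]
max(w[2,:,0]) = 63.0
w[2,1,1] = 86.0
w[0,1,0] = 46.0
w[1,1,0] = -98.0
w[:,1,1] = [-21.0, -66.0, 86.0]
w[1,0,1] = -69.0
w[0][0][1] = -19.0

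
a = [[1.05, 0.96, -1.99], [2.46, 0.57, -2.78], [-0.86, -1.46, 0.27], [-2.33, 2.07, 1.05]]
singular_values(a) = [4.97, 2.87, 0.93]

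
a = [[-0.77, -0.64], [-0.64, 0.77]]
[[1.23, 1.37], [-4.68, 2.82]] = a @ [[2.04, -2.85], [-4.38, 1.29]]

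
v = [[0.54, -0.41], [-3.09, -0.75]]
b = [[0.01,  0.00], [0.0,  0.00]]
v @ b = [[0.01, 0.00], [-0.03, 0.00]]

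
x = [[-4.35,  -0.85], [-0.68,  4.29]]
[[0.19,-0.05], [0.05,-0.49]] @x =[[-0.79, -0.38], [0.12, -2.14]]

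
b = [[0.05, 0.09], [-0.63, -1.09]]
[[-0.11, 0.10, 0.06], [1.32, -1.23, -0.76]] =b @ [[0.91, 0.95, 1.46], [-1.74, 0.58, -0.15]]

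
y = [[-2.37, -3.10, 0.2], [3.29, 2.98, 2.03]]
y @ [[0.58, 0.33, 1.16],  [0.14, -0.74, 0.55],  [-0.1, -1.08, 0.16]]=[[-1.83, 1.30, -4.42], [2.12, -3.31, 5.78]]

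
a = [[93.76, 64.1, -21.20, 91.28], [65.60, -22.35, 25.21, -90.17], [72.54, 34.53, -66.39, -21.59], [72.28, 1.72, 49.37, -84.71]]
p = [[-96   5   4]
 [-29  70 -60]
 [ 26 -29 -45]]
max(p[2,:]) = 26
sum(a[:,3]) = -105.19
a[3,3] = -84.71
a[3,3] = -84.71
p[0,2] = 4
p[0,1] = 5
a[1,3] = -90.17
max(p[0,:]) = 5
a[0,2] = -21.2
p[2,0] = 26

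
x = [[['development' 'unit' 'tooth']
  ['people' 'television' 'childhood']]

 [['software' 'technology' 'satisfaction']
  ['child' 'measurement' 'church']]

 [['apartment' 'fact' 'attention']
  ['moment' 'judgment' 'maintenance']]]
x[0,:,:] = [['development', 'unit', 'tooth'], ['people', 'television', 'childhood']]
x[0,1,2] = 'childhood'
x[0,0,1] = 'unit'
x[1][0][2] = 'satisfaction'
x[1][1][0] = 'child'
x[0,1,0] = 'people'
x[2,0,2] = 'attention'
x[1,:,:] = [['software', 'technology', 'satisfaction'], ['child', 'measurement', 'church']]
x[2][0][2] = 'attention'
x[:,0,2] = ['tooth', 'satisfaction', 'attention']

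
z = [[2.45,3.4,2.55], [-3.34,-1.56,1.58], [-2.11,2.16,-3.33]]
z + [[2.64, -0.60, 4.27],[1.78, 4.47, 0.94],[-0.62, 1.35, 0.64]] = [[5.09, 2.8, 6.82],[-1.56, 2.91, 2.52],[-2.73, 3.51, -2.69]]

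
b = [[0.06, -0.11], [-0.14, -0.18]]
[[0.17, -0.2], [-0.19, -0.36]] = b@[[1.97, 0.13], [-0.46, 1.89]]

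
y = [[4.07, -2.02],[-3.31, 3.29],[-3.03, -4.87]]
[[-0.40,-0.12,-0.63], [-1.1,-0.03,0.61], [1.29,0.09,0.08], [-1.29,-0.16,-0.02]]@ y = [[0.68, 3.48], [-6.23, -0.85], [4.71, -2.7], [-4.66, 2.18]]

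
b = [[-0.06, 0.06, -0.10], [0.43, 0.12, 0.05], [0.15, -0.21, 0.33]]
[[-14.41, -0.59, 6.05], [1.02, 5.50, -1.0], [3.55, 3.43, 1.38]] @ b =[[1.52,  -2.21,  3.41], [2.15,  0.93,  -0.16], [1.47,  0.33,  0.27]]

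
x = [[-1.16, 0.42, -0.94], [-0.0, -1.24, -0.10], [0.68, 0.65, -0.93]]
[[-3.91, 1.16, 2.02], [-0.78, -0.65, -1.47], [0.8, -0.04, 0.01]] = x @ [[2.49, -0.72, -1.24],[0.52, 0.53, 1.19],[1.32, -0.11, -0.09]]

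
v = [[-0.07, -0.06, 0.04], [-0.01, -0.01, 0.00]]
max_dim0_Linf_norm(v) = 0.07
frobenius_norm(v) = 0.10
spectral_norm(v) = 0.10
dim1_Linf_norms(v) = [0.07, 0.01]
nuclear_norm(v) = 0.11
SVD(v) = [[-0.99, -0.13],[-0.13, 0.99]] @ diag([0.10133045386884786, 0.005669137388818196]) @ [[0.7, 0.6, -0.39], [-0.17, -0.39, -0.9]]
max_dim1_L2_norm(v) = 0.1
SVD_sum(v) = [[-0.07, -0.06, 0.04], [-0.01, -0.01, 0.01]] + [[0.00, 0.0, 0.00],[-0.00, -0.00, -0.01]]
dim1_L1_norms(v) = [0.17, 0.02]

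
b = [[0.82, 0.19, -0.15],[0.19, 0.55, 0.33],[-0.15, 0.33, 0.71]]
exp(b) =[[2.33, 0.34, -0.27], [0.34, 1.86, 0.61], [-0.27, 0.61, 2.16]]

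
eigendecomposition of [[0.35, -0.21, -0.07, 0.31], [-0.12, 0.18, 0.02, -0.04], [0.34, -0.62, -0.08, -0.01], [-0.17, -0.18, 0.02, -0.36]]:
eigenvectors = [[0.50+0.00j, 0.35+0.00j, (0.62+0j), (0.62-0j)], [-0.27+0.00j, 0.05+0.00j, 0.29+0.06j, 0.29-0.06j], [(0.82+0j), -0.54+0.00j, (0.32-0.49j), 0.32+0.49j], [-0.03+0.00j, (-0.77+0j), (-0.42-0.05j), -0.42+0.05j]]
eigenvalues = [(0.33+0j), (-0.26+0j), (0.01+0.01j), (0.01-0.01j)]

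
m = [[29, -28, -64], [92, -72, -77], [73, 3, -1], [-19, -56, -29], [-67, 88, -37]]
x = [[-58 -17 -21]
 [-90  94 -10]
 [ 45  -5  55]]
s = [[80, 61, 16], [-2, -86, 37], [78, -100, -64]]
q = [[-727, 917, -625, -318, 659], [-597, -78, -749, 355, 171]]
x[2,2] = 55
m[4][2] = -37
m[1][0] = 92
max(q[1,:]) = 355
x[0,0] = -58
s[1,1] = -86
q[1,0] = -597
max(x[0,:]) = -17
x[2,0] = 45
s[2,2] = -64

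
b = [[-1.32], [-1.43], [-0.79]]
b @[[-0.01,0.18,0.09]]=[[0.01,-0.24,-0.12], [0.01,-0.26,-0.13], [0.01,-0.14,-0.07]]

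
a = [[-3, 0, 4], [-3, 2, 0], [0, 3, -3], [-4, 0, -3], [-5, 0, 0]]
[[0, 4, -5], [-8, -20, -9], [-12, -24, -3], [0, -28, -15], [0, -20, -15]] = a @[[0, 4, 3], [-4, -4, 0], [0, 4, 1]]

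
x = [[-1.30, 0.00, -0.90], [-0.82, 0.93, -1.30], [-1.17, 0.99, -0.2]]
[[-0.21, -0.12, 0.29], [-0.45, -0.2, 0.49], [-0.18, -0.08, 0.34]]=x @ [[-0.01,0.02,-0.10], [-0.14,-0.04,0.19], [0.25,0.11,-0.18]]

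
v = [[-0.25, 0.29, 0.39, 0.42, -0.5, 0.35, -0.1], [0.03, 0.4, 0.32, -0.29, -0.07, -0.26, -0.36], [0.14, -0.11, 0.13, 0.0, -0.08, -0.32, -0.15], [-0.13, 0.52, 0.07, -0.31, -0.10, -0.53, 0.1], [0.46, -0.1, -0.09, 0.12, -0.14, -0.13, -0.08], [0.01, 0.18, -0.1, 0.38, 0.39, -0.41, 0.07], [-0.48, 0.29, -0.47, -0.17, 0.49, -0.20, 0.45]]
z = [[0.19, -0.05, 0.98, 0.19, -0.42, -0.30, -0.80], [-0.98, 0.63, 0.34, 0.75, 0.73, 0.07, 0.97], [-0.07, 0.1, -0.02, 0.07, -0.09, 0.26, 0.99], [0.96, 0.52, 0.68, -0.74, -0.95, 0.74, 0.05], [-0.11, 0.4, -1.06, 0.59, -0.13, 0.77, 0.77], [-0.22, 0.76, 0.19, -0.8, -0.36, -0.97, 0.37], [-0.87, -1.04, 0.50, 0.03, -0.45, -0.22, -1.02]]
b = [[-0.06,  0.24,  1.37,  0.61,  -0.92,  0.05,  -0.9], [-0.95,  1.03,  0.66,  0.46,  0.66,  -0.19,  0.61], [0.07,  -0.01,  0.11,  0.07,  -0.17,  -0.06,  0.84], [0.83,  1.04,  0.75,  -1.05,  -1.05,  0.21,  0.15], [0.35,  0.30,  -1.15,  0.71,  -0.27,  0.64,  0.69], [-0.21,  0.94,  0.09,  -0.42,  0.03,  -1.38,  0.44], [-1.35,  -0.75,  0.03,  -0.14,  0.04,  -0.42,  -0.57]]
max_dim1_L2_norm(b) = 2.15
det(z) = 3.39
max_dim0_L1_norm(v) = 2.2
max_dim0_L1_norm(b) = 4.31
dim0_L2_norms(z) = [1.66, 1.58, 1.72, 1.46, 1.4, 1.51, 2.08]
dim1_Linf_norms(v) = [0.5, 0.4, 0.32, 0.53, 0.46, 0.41, 0.49]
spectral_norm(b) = 2.58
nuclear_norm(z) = 10.05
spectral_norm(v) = 1.29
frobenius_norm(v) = 2.03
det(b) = 10.84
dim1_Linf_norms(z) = [0.98, 0.98, 0.99, 0.96, 1.06, 0.97, 1.04]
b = z + v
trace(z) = -2.06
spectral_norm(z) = 2.78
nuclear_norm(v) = 4.52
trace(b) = -2.19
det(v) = -0.00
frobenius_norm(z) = 4.35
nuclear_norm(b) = 11.20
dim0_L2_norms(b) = [1.89, 1.93, 2.05, 1.55, 1.58, 1.61, 1.7]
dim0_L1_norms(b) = [3.82, 4.31, 4.16, 3.46, 3.14, 2.95, 4.2]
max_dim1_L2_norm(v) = 1.02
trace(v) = -0.13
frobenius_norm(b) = 4.68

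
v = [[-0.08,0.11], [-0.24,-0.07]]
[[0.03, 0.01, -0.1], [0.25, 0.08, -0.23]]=v @ [[-0.93,  -0.31,  1.03],[-0.44,  -0.1,  -0.20]]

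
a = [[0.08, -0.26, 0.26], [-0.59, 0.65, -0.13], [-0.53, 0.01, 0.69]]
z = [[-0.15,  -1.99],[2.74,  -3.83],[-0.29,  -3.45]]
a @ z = [[-0.8, -0.06], [1.91, -0.87], [-0.09, -1.36]]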